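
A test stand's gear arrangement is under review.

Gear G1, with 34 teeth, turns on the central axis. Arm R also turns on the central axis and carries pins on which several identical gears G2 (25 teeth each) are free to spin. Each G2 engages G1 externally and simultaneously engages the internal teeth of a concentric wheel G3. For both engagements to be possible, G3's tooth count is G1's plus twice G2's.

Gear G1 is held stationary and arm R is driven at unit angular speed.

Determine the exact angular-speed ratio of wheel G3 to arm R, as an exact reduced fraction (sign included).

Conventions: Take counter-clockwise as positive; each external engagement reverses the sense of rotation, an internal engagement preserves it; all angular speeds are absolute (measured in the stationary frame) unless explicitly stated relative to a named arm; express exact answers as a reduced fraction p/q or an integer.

59/42

planetary set (34T centre, 25T on arm, 84T internal) — Willis relation
ring teeth: 34 + 2·25 = 84
34(ω_sun−ω_arm) = −84(ω_ring−ω_arm),  ω_sun = 0, ω_arm = 1
ω_ring = 1 − (34/84)(0−1) = 59/42
ω_out/ω_in = 59/42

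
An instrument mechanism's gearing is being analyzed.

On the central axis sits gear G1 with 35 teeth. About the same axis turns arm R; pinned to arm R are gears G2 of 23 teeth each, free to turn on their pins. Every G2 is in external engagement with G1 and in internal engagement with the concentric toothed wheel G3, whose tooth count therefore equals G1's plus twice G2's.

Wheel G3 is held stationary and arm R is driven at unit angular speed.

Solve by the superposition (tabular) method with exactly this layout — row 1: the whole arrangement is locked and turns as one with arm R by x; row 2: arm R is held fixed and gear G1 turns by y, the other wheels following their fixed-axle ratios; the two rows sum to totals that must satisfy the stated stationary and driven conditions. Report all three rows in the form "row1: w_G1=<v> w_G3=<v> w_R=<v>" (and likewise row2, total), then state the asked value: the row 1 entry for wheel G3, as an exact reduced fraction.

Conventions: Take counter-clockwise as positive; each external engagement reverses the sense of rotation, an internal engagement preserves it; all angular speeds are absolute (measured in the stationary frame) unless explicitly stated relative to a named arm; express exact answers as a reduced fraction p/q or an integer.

row1: w_G1=1 w_G3=1 w_R=1
row2: w_G1=81/35 w_G3=-1 w_R=0
total: w_G1=116/35 w_G3=0 w_R=1
asked value: 1

recognized (axles ride arm R): planetary set, 35/23/81 teeth
superposition row 1 [locked train]: every member turns x
superposition row 2 [arm held]: sun y, ring −(35/81)·y, arm 0
boundary: total ω_ring = x − (35/81)·y = 0 and total ω_arm = x = 1  ⇒  y = 81/35, x = 1
row 2 ring = −(35/81)·81/35 = -1
totals (row 1 + row 2): sun 1 + 81/35 = 116/35, ring 1 + (-1) = 0, arm 1 + 0 = 1
asked cell (row1, ring) = 1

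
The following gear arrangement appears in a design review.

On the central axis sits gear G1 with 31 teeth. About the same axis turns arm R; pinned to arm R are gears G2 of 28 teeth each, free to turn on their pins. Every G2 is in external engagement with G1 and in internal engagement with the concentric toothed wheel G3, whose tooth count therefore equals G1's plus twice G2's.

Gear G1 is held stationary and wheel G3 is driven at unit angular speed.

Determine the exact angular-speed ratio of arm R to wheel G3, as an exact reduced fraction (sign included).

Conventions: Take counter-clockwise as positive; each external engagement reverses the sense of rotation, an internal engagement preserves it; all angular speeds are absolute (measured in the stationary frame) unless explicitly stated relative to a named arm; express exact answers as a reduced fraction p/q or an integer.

class = planetary set [G3 = 31+2·28 = 87; Willis about the carrier]
ring teeth: 31 + 2·28 = 87
31(ω_sun−ω_arm) = −87(ω_ring−ω_arm),  ω_sun = 0, ω_ring = 1
31(0−ω_arm) = −87(1−ω_arm)  ⇒  118·ω_arm = 87  ⇒  ω_arm = 87/118
ω_out/ω_in = 87/118

87/118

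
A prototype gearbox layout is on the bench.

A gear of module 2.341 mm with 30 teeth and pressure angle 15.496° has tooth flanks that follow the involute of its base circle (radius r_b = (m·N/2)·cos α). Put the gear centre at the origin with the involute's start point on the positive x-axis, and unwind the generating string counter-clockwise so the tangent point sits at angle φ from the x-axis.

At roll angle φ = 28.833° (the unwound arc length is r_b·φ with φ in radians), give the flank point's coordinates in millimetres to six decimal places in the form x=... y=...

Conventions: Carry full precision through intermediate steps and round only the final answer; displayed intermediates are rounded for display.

topology: single-mesh involute geometry — m = 2.341, N = 30
pitch radius r_p = m·N/2 = 2.341·30/2 = 35.115000
base radius r_b = r_p·cos α = 35.115000·cos 15.496° = 33.838538
roll angle φ = 28.833° = 0.50323078 rad
x = r_b·(cos φ + φ·sin φ) = 37.855724
y = r_b·(sin φ − φ·cos φ) = 1.401373

x=37.855724 y=1.401373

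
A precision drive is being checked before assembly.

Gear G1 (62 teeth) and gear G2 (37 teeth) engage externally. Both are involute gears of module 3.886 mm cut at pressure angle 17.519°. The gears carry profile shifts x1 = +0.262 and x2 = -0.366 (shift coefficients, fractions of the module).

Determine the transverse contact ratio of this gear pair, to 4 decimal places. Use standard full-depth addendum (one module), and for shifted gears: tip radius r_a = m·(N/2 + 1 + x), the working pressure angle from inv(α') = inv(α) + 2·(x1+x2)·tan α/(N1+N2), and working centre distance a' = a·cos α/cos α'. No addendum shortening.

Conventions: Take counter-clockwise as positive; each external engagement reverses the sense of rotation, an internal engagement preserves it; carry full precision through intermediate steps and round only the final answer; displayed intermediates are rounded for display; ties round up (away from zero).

class = single-mesh tooth geometry [involute pair 62T × 37T, m = 3.886]
base radii: r_b1 = 114.878447, r_b2 = 68.556493
tip radii: r_a1 = 125.370132, r_a2 = 74.354724
inv(α') = inv(17.519°) + 2·(+0.262-0.366)·tan α/(62+37) = 0.00923596  ⇒  α' = 17.12846°
a' = a·cos α / cos α' = 192.3570·cos 17.519°/cos 17.12846° = 191.948461
action lengths: √(r_a1²−r_b1²) = 50.205700, √(r_a2²−r_b2²) = 28.785974
base pitch p_b = π·m·cos α = 11.641977
CR = (50.205700 + 28.785974 − 191.948461·sin 17.12846°)/11.641977 = 1.929222
contact ratio ≈ 1.9292

1.9292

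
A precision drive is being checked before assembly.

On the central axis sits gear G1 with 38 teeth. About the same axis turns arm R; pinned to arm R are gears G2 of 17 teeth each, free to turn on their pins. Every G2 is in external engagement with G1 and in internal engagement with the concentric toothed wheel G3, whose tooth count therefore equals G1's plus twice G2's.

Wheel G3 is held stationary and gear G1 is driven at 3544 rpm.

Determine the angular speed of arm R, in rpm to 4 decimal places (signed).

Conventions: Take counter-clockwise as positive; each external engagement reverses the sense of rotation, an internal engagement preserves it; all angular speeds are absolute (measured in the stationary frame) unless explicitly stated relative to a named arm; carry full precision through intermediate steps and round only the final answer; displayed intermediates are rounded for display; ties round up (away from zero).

topology: planetary set — G1 38T / G2 17T / G3 72T, arm = carrier (Willis)
normalise by the input: solve with ω_sun = 1, then scale by 3544 rpm
ring teeth: 38 + 2·17 = 72
38(ω_sun−ω_arm) = −72(ω_ring−ω_arm),  ω_ring = 0, ω_sun = 1
38(1−ω_arm) = −72(0−ω_arm)  ⇒  110·ω_arm = 38  ⇒  ω_arm = 19/55
scale: ω_arm = 19/55 × 3544 rpm = +1224.2909 rpm

+1224.2909 rpm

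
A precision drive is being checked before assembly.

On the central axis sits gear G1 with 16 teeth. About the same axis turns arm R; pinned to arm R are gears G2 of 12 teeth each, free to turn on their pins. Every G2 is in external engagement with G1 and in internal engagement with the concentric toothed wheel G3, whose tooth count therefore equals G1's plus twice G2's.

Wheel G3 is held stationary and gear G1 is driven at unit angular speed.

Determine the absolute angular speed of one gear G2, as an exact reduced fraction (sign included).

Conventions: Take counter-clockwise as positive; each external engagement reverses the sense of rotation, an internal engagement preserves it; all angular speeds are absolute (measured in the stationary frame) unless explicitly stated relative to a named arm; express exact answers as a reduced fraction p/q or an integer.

-2/3

recognized (axles ride arm R): planetary set, 16/12/40 teeth
ring teeth: 16 + 2·12 = 40
16(ω_sun−ω_arm) = −40(ω_ring−ω_arm),  ω_ring = 0, ω_sun = 1
16(1−ω_arm) = −40(0−ω_arm)  ⇒  56·ω_arm = 16  ⇒  ω_arm = 2/7
sun–planet mesh: 16·(1−2/7) = −12·(ω_p−ω_arm)  ⇒  ω_p−ω_arm = -20/21
ω_p = 2/7 − 20/21 = -2/3
exact speed ratio = -2/3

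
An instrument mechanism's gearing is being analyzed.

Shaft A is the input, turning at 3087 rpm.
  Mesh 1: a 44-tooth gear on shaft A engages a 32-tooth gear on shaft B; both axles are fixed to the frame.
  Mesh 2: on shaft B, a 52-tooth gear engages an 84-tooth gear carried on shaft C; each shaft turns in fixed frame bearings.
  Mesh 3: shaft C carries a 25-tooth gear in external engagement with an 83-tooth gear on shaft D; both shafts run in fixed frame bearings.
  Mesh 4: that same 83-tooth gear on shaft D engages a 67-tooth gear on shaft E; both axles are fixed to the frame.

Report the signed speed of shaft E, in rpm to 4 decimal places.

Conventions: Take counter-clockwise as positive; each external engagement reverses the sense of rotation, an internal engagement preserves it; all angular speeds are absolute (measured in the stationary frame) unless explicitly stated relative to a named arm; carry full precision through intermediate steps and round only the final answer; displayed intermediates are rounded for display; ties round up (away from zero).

class = fixed-axis compound train [4 meshes; 4 ratios multiply, 4 sense flips]
mesh 1 [44T→32T]: ω = 3087.0000×44/32 = 4244.6250 rpm, sense flips to −
mesh 2 [52T→84T]: ω = 4244.6250×52/84 = 2627.6250 rpm, sense flips to +
mesh 3 [25T→83T]: ω = 2627.6250×25/83 = 791.4533 rpm, sense flips to −
mesh 4 [83T→67T]: ω = 791.4533×83/67 = 980.4571 rpm, sense flips to +
signed output speed = +980.4571 rpm

+980.4571 rpm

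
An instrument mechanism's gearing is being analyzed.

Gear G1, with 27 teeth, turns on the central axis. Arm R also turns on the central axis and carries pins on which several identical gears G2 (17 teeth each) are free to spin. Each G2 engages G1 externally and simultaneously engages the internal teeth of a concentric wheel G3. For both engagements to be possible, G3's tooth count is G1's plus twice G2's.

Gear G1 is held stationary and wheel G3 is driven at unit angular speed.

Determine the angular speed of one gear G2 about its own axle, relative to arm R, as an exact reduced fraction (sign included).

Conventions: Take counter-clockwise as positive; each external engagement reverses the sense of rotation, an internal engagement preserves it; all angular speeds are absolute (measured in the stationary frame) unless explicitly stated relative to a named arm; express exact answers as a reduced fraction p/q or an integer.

topology: planetary set — G1 27T / G2 17T / G3 61T, arm = carrier (Willis)
ring teeth: 27 + 2·17 = 61
27(ω_sun−ω_arm) = −61(ω_ring−ω_arm),  ω_sun = 0, ω_ring = 1
27(0−ω_arm) = −61(1−ω_arm)  ⇒  88·ω_arm = 61  ⇒  ω_arm = 61/88
sun–planet mesh: 27·(0−61/88) = −17·(ω_p−ω_arm)  ⇒  ω_p−ω_arm = 1647/1496
exact speed ratio = 1647/1496

1647/1496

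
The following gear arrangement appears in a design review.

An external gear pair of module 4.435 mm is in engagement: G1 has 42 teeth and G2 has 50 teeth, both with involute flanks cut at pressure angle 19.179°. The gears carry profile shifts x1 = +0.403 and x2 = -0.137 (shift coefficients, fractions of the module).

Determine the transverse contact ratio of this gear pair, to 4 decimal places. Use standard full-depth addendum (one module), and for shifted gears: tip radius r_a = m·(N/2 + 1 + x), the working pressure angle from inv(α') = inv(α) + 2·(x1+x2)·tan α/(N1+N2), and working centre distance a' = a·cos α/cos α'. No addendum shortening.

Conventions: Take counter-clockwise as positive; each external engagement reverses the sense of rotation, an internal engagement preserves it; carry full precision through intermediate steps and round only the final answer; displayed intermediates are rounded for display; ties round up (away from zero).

1.7127

topology: single-mesh involute geometry — m = 4.435, 42T/50T pair
base radii: r_b1 = 87.965713, r_b2 = 104.721087
tip radii: r_a1 = 99.357305, r_a2 = 114.702405
inv(α') = inv(19.179°) + 2·(+0.403-0.137)·tan α/(42+50) = 0.01510057  ⇒  α' = 20.08446°
a' = a·cos α / cos α' = 204.0100·cos 19.179°/cos 20.08446° = 205.163316
action lengths: √(r_a1²−r_b1²) = 46.194235, √(r_a2²−r_b2²) = 46.798884
base pitch p_b = π·m·cos α = 13.159640
CR = (46.194235 + 46.798884 − 205.163316·sin 20.08446°)/13.159640 = 1.712737
contact ratio ≈ 1.7127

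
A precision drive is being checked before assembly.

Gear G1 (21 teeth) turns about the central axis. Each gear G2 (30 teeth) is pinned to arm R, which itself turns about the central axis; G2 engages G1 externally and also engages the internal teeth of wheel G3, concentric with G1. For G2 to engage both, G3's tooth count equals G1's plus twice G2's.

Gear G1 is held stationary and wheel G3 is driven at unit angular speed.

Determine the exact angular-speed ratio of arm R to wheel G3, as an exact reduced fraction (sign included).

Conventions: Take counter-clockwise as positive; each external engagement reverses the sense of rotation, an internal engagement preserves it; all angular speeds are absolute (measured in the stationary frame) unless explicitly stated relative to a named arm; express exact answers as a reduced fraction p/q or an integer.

class = planetary set [G3 = 21+2·30 = 81; Willis about the carrier]
ring teeth: 21 + 2·30 = 81
21(ω_sun−ω_arm) = −81(ω_ring−ω_arm),  ω_sun = 0, ω_ring = 1
21(0−ω_arm) = −81(1−ω_arm)  ⇒  102·ω_arm = 81  ⇒  ω_arm = 27/34
ω_out/ω_in = 27/34

27/34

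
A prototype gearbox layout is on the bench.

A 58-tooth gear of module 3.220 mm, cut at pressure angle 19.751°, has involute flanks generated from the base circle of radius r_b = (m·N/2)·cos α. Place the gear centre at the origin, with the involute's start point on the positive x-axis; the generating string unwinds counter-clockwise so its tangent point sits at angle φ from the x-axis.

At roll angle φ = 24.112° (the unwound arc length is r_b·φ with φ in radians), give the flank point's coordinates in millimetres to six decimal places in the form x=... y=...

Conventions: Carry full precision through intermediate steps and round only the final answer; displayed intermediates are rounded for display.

x=95.327667 y=2.144972

topology: single-mesh involute geometry — m = 3.220, N = 58
pitch radius r_p = m·N/2 = 3.220·58/2 = 93.380000
base radius r_b = r_p·cos α = 93.380000·cos 19.751° = 87.886466
roll angle φ = 24.112° = 0.42083379 rad
x = r_b·(cos φ + φ·sin φ) = 95.327667
y = r_b·(sin φ − φ·cos φ) = 2.144972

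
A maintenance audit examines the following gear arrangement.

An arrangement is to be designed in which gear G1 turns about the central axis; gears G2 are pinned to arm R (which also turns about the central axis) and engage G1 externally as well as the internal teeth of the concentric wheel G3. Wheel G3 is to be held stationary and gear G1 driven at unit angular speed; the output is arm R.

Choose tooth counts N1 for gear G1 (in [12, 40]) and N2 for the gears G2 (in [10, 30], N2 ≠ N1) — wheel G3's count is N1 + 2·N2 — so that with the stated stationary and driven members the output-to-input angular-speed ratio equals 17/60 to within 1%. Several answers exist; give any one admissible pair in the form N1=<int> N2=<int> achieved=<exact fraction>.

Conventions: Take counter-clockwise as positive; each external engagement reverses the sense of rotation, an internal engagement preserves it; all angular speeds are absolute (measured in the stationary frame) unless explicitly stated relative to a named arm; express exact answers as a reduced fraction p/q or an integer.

design class (target 17/60): planetary set
Willis with ω_ring = 0: ω_arm/ω_sun = N1/(N1+N3); set equal to 17/60  ⇒  N3/N1 = 1/(17/60) − 1 = 43/17
N3 = N1 + 2·N2  ⇒  N2/N1 = (N3/N1 − 1)/2 = (43/17 − 1)/2 = 13/17
smallest multiple with N1 ≥ 12 and N2 ≥ 10: k = 1  ⇒  N1 = 1·17 = 17, N2 = 1·13 = 13 (N1 ≤ 40, N2 ≤ 30, N2 ≠ N1 ✓), N3 = 17 + 2·13 = 43
check: N1/(N1+N3) with N1 = 17, N3 = 43 gives 17/60; |achieved − target| = 0 ≤ 17/6000 ✓

N1=17 N2=13 achieved=17/60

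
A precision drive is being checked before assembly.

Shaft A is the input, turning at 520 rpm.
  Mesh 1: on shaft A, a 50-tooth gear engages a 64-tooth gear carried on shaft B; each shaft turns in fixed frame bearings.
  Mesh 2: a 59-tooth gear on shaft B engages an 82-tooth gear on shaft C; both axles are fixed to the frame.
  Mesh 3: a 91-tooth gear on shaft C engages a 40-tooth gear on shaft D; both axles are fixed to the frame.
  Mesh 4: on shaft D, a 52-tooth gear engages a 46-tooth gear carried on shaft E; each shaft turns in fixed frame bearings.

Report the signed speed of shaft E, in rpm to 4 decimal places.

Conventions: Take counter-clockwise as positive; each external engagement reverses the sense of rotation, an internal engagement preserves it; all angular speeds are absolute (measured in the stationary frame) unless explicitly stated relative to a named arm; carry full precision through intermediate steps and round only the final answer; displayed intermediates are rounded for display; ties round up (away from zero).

recognized (5 fixed axles, 4 meshes): fixed-axis compound train
mesh 1 [50T→64T]: ω = 520.0000×50/64 = 406.2500 rpm, sense flips to −
mesh 2 [59T→82T]: ω = 406.2500×59/82 = 292.3018 rpm, sense flips to +
mesh 3 [91T→40T]: ω = 292.3018×91/40 = 664.9867 rpm, sense flips to −
mesh 4 [52T→46T]: ω = 664.9867×52/46 = 751.7241 rpm, sense flips to +
signed output speed = +751.7241 rpm

+751.7241 rpm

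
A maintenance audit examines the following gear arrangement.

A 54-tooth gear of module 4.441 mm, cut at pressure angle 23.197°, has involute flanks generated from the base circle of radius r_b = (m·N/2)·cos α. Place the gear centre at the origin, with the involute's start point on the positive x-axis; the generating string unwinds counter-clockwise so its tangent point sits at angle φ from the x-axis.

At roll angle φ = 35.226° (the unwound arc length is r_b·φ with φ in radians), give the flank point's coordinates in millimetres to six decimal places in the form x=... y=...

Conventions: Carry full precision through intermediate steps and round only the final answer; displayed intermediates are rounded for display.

single-mesh involute tooth geometry (54T wheel at module 4.441)
pitch radius r_p = m·N/2 = 4.441·54/2 = 119.907000
base radius r_b = r_p·cos α = 119.907000·cos 23.197° = 110.213234
roll angle φ = 35.226° = 0.61480968 rad
x = r_b·(cos φ + φ·sin φ) = 129.115614
y = r_b·(sin φ − φ·cos φ) = 8.219190

x=129.115614 y=8.219190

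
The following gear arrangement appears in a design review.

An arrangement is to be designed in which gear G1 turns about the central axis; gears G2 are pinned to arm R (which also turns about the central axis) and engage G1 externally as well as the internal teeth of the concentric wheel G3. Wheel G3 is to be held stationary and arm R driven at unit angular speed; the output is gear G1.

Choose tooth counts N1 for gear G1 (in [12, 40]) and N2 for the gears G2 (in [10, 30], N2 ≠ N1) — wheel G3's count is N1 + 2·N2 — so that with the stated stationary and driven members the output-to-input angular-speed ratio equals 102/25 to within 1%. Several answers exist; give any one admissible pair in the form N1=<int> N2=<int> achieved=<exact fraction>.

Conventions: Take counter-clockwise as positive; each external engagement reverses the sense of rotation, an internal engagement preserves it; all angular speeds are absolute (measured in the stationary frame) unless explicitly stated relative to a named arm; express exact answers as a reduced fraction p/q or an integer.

N1=25 N2=26 achieved=102/25

class = planetary set [ratio 102/25 wanted; Willis about the carrier]
Willis with ω_ring = 0: ω_sun/ω_arm = (N1+N3)/N1; set equal to 102/25  ⇒  N3/N1 = 102/25 − 1 = 77/25
N3 = N1 + 2·N2  ⇒  N2/N1 = (N3/N1 − 1)/2 = (77/25 − 1)/2 = 26/25
smallest multiple with N1 ≥ 12 and N2 ≥ 10: k = 1  ⇒  N1 = 1·25 = 25, N2 = 1·26 = 26 (N1 ≤ 40, N2 ≤ 30, N2 ≠ N1 ✓), N3 = 25 + 2·26 = 77
check: (N1+N3)/N1 with N1 = 25, N3 = 77 gives 102/25; |achieved − target| = 0 ≤ 51/1250 ✓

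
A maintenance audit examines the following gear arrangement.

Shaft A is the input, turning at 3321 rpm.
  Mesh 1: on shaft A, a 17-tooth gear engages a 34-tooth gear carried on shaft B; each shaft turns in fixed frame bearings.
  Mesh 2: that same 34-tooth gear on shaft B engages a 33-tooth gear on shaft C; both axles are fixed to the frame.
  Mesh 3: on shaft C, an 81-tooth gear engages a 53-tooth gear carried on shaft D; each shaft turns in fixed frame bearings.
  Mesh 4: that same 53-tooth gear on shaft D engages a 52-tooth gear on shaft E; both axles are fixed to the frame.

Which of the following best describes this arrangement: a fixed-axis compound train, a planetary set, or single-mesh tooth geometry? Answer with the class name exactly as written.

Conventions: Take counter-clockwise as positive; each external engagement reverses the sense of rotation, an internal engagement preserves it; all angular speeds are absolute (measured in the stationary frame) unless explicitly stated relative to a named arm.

fixed-axis compound train

class = fixed-axis compound train [4 meshes; 4 ratios multiply, 4 sense flips]
classification: fixed-axis compound train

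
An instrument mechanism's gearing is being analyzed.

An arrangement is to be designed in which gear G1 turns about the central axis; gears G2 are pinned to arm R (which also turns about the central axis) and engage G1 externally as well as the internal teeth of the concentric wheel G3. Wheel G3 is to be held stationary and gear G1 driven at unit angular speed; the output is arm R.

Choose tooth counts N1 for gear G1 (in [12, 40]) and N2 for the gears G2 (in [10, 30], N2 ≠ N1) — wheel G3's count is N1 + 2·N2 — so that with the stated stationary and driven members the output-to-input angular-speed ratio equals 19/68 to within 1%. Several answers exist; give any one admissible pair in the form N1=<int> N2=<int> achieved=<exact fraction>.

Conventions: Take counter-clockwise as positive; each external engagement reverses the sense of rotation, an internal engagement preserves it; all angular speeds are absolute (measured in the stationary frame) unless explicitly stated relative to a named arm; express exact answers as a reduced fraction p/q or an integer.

N1=19 N2=15 achieved=19/68

planetary set to be sized for 19/68 (Willis relation)
Willis with ω_ring = 0: ω_arm/ω_sun = N1/(N1+N3); set equal to 19/68  ⇒  N3/N1 = 1/(19/68) − 1 = 49/19
N3 = N1 + 2·N2  ⇒  N2/N1 = (N3/N1 − 1)/2 = (49/19 − 1)/2 = 15/19
smallest multiple with N1 ≥ 12 and N2 ≥ 10: k = 1  ⇒  N1 = 1·19 = 19, N2 = 1·15 = 15 (N1 ≤ 40, N2 ≤ 30, N2 ≠ N1 ✓), N3 = 19 + 2·15 = 49
check: N1/(N1+N3) with N1 = 19, N3 = 49 gives 19/68; |achieved − target| = 0 ≤ 19/6800 ✓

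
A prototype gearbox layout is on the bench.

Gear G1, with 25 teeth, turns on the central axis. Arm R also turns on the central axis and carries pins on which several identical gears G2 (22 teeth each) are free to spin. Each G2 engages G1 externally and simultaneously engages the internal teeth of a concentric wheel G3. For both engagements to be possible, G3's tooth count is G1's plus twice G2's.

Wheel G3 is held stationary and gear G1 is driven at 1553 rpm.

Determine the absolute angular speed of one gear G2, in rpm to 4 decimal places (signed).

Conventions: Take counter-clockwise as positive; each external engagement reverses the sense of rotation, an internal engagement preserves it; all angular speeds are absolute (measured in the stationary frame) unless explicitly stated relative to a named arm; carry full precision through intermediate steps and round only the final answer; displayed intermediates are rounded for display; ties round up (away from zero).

-882.3864 rpm

class = planetary set [G3 = 25+2·22 = 69; Willis about the carrier]
normalise by the input: solve with ω_sun = 1, then scale by 1553 rpm
ring teeth: 25 + 2·22 = 69
25(ω_sun−ω_arm) = −69(ω_ring−ω_arm),  ω_ring = 0, ω_sun = 1
25(1−ω_arm) = −69(0−ω_arm)  ⇒  94·ω_arm = 25  ⇒  ω_arm = 25/94
sun–planet mesh: 25·(1−25/94) = −22·(ω_p−ω_arm)  ⇒  ω_p−ω_arm = -1725/2068
ω_p = 25/94 − 1725/2068 = -25/44
scale: ω_p = -25/44 × 1553 rpm = -882.3864 rpm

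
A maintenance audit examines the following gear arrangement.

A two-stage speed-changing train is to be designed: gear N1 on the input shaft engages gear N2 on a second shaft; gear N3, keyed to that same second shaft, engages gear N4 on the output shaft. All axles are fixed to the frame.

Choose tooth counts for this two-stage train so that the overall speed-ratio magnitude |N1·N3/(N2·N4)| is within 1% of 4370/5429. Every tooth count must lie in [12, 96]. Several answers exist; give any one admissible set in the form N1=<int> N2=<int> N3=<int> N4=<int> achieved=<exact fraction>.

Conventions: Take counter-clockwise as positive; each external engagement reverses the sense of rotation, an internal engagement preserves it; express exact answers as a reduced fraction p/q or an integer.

N1=46 N2=61 N3=95 N4=89 achieved=4370/5429

design class (target 4370/5429): fixed-axis compound train
target = 4370/5429 in lowest terms: an exact hit needs N1·N3 = k·4370 and N2·N4 = k·5429 for one integer k, every count in [12, 96]; additionally prefer no 1:1 stage (N1 ≠ N2, N3 ≠ N4)
k = 1: N1·N3 = 4370 = 46·95, N2·N4 = 5429 = 61·89
achieved = 46·95/(61·89) = 4370/5429; |achieved − target| = 0 ≤ 437/54290 ✓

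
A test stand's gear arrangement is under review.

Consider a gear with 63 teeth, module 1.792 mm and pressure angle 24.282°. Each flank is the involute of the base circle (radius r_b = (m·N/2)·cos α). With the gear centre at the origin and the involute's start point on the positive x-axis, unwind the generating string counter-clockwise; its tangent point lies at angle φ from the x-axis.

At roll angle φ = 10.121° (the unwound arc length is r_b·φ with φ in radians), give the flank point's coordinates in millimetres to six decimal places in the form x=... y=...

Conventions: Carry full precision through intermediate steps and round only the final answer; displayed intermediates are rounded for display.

x=52.250708 y=0.094242

topology: single-mesh involute geometry — m = 1.792, N = 63
pitch radius r_p = m·N/2 = 1.792·63/2 = 56.448000
base radius r_b = r_p·cos α = 56.448000·cos 24.282° = 51.454187
roll angle φ = 10.121° = 0.17664477 rad
x = r_b·(cos φ + φ·sin φ) = 52.250708
y = r_b·(sin φ − φ·cos φ) = 0.094242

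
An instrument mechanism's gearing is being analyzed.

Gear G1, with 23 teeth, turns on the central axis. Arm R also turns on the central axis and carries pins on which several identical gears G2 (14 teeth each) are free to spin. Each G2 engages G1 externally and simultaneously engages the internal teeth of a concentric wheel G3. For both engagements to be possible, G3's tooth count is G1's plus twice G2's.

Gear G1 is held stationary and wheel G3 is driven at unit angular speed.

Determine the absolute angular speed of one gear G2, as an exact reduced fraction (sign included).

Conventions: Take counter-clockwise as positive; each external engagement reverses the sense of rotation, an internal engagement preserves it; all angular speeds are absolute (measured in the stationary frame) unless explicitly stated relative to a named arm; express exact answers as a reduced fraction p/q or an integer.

51/28

recognized (axles ride arm R): planetary set, 23/14/51 teeth
ring teeth: 23 + 2·14 = 51
23(ω_sun−ω_arm) = −51(ω_ring−ω_arm),  ω_sun = 0, ω_ring = 1
23(0−ω_arm) = −51(1−ω_arm)  ⇒  74·ω_arm = 51  ⇒  ω_arm = 51/74
sun–planet mesh: 23·(0−51/74) = −14·(ω_p−ω_arm)  ⇒  ω_p−ω_arm = 1173/1036
ω_p = 51/74 + 1173/1036 = 51/28
exact speed ratio = 51/28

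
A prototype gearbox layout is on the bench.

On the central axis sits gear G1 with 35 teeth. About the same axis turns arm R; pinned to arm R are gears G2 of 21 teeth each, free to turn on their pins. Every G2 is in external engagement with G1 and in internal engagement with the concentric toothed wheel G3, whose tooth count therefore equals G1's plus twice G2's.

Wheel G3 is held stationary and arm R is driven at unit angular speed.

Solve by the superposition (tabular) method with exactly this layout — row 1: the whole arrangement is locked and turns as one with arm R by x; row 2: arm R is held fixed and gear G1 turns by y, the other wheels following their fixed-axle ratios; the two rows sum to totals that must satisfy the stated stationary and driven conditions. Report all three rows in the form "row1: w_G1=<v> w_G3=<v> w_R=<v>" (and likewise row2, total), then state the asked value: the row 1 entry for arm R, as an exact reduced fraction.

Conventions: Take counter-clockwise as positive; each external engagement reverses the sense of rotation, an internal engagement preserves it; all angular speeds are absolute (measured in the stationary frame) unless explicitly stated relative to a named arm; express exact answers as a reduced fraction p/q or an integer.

row1: w_G1=1 w_G3=1 w_R=1
row2: w_G1=11/5 w_G3=-1 w_R=0
total: w_G1=16/5 w_G3=0 w_R=1
asked value: 1

recognized (axles ride arm R): planetary set, 35/21/77 teeth
row 1 — lock + rotate with arm: ω_sun = ω_ring = ω_arm = x
superposition row 2 [arm held]: sun y, ring −(35/77)·y, arm 0
boundary: total ω_ring = x − (35/77)·y = 0 and total ω_arm = x = 1  ⇒  y = 11/5, x = 1
row 2 ring = −(35/77)·11/5 = -1
totals (row 1 + row 2): sun 1 + 11/5 = 16/5, ring 1 + (-1) = 0, arm 1 + 0 = 1
asked cell (row1, arm) = 1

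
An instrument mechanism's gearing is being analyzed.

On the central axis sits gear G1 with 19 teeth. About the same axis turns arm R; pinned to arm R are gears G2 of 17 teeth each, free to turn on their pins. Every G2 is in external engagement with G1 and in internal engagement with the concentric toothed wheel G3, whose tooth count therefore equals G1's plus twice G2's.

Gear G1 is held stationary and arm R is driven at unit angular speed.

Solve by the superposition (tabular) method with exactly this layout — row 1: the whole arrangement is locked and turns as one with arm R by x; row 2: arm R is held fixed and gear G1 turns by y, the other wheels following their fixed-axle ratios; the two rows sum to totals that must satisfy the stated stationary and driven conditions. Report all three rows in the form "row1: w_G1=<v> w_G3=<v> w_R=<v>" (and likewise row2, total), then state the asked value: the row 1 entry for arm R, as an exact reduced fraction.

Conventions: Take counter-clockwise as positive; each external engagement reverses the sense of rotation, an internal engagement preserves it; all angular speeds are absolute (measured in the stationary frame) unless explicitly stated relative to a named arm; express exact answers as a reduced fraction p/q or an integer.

recognized (axles ride arm R): planetary set, 19/17/53 teeth
superposition row 1 [locked train]: every member turns x
superposition row 2 [arm held]: sun y, ring −(19/53)·y, arm 0
boundary: total ω_sun = x + y = 0 and total ω_arm = x = 1  ⇒  y = -1, x = 1
row 2 ring = −(19/53)·(-1) = 19/53
totals (row 1 + row 2): sun 1 + (-1) = 0, ring 1 + 19/53 = 72/53, arm 1 + 0 = 1
asked cell (row1, arm) = 1

row1: w_G1=1 w_G3=1 w_R=1
row2: w_G1=-1 w_G3=19/53 w_R=0
total: w_G1=0 w_G3=72/53 w_R=1
asked value: 1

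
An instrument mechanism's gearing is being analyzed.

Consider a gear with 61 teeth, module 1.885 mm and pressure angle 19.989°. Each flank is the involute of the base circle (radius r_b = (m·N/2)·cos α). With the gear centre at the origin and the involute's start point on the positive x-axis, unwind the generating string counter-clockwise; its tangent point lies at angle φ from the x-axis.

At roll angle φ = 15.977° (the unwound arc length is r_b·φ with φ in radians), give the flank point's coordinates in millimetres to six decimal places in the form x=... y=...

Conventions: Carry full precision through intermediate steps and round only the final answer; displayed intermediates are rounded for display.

x=56.088990 y=0.387475

topology: single-mesh involute geometry — m = 1.885, N = 61
pitch radius r_p = m·N/2 = 1.885·61/2 = 57.492500
base radius r_b = r_p·cos α = 57.492500·cos 19.989° = 54.029052
roll angle φ = 15.977° = 0.27885125 rad
x = r_b·(cos φ + φ·sin φ) = 56.088990
y = r_b·(sin φ − φ·cos φ) = 0.387475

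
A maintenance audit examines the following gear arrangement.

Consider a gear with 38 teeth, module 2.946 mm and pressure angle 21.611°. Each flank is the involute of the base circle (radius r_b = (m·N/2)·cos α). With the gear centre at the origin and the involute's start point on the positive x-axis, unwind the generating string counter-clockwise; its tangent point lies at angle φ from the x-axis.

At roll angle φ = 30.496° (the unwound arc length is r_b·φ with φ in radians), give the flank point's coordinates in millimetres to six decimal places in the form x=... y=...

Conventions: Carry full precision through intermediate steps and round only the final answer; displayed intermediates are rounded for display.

single-mesh involute tooth geometry (38T wheel at module 2.946)
pitch radius r_p = m·N/2 = 2.946·38/2 = 55.974000
base radius r_b = r_p·cos α = 55.974000·cos 21.611° = 52.039352
roll angle φ = 30.496° = 0.53225561 rad
x = r_b·(cos φ + φ·sin φ) = 58.896719
y = r_b·(sin φ − φ·cos φ) = 2.542247

x=58.896719 y=2.542247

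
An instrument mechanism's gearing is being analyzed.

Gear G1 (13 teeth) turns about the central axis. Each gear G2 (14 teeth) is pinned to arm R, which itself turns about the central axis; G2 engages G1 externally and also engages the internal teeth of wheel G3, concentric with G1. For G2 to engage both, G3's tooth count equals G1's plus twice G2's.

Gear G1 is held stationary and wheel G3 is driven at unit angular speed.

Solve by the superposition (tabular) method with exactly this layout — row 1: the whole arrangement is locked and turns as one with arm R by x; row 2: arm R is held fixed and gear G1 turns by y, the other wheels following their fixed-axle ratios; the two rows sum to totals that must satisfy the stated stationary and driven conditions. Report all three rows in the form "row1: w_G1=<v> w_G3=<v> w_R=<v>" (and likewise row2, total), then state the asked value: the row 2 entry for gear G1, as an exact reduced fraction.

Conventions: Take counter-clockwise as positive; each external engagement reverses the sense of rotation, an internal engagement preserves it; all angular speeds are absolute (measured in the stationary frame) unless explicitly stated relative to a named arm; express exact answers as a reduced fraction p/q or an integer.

class = planetary set [G3 = 13+2·14 = 41; Willis about the carrier]
superposition row 1 [locked train]: every member turns x
row 2 — arm fixed, fixed-axis ratios: sun y, ring −(13/41)·y, arm 0
boundary: total ω_sun = x + y = 0 and total ω_ring = x − (13/41)·y = 1  ⇒  y = -41/54, x = 41/54
row 2 ring = −(13/41)·(-41/54) = 13/54
totals (row 1 + row 2): sun 41/54 + (-41/54) = 0, ring 41/54 + 13/54 = 1, arm 41/54 + 0 = 41/54
asked cell (row2, sun) = -41/54

row1: w_G1=41/54 w_G3=41/54 w_R=41/54
row2: w_G1=-41/54 w_G3=13/54 w_R=0
total: w_G1=0 w_G3=1 w_R=41/54
asked value: -41/54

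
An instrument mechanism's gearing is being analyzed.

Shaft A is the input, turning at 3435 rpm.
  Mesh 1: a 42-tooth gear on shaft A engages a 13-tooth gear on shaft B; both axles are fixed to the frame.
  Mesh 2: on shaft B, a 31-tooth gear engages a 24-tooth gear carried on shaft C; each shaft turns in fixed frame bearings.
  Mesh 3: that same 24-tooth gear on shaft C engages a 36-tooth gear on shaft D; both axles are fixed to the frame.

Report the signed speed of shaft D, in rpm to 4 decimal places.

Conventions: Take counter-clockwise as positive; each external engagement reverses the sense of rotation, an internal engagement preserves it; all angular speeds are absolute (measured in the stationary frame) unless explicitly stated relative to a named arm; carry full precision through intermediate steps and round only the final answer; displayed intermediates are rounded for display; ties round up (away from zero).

-9556.3462 rpm

topology: fixed-axis compound train — 3 meshes, A→D
mesh 1 [42T→13T]: ω = 3435.0000×42/13 = 11097.6923 rpm, sense flips to −
mesh 2 [31T→24T]: ω = 11097.6923×31/24 = 14334.5192 rpm, sense flips to +
mesh 3 [24T→36T]: ω = 14334.5192×24/36 = 9556.3462 rpm, sense flips to −
signed output speed = -9556.3462 rpm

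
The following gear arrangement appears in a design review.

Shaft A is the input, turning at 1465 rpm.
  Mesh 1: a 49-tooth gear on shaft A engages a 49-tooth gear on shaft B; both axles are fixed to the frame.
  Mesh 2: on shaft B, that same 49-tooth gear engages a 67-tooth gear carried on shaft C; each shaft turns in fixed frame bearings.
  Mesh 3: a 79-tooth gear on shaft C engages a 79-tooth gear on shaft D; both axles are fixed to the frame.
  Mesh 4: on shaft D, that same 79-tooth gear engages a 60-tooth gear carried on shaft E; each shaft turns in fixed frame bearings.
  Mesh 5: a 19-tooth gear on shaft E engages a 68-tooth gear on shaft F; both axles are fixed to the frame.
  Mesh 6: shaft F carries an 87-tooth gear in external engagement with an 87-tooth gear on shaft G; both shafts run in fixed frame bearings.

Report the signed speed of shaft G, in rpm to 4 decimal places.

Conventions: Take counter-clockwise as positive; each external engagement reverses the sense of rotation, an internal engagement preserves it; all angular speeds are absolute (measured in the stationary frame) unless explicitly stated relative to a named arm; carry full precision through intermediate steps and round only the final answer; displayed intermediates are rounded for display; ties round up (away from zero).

+394.1662 rpm

topology: fixed-axis compound train — 6 meshes, A→G
mesh 1 [49T→49T]: ω = 1465.0000×49/49 = 1465.0000 rpm, sense flips to −
mesh 2 [49T→67T]: ω = 1465.0000×49/67 = 1071.4179 rpm, sense flips to +
mesh 3 [79T→79T]: ω = 1071.4179×79/79 = 1071.4179 rpm, sense flips to −
mesh 4 [79T→60T]: ω = 1071.4179×79/60 = 1410.7002 rpm, sense flips to +
mesh 5 [19T→68T]: ω = 1410.7002×19/68 = 394.1662 rpm, sense flips to −
mesh 6 [87T→87T]: ω = 394.1662×87/87 = 394.1662 rpm, sense flips to +
signed output speed = +394.1662 rpm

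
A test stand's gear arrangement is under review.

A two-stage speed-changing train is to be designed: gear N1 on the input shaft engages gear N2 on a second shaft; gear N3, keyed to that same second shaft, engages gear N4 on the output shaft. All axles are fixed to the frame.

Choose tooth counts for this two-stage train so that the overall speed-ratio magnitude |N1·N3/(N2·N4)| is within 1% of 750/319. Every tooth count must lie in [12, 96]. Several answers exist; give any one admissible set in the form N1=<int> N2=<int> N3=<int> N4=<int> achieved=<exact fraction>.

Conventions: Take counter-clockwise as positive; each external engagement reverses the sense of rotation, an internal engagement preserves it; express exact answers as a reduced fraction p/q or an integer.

design class (target 750/319): fixed-axis compound train
target = 750/319 in lowest terms: an exact hit needs N1·N3 = k·750 and N2·N4 = k·319 for one integer k, every count in [12, 96]; additionally prefer no 1:1 stage (N1 ≠ N2, N3 ≠ N4)
k = 1: no 1:1-free in-range split of k·750 and k·319 into factor pairs; take k = 2
k = 2: N1·N3 = 1500 = 20·75, N2·N4 = 638 = 22·29
achieved = 20·75/(22·29) = 750/319; |achieved − target| = 0 ≤ 15/638 ✓

N1=20 N2=22 N3=75 N4=29 achieved=750/319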